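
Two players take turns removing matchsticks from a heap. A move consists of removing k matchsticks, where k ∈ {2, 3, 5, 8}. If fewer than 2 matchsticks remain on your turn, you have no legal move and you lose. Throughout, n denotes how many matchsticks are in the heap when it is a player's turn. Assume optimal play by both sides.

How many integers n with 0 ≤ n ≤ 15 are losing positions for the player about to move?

Work bottom-up. With no move the player to move loses. Otherwise the position is W if at least one move leads to an L position for the opponent, and L if every move leads to a W.
n=0: no move → L
n=1: no move → L
n=2: can move to 0, which is L ⇒ W
n=3: can move to 1, which is L ⇒ W
n=4: can move to 1, which is L ⇒ W
n=5: can move to 0, which is L ⇒ W
n=6: can move to 1, which is L ⇒ W
n=7: moves to 5(W), 4(W), 2(W); every one is W ⇒ L
n=8: can move to 0, which is L ⇒ W
n=9: can move to 7, which is L ⇒ W
n=10: can move to 7, which is L ⇒ W
n=11: moves to 9(W), 8(W), 6(W), 3(W); every one is W ⇒ L
n=12: can move to 7, which is L ⇒ W
n=13: can move to 11, which is L ⇒ W
n=14: can move to 11, which is L ⇒ W
n=15: can move to 7, which is L ⇒ W
L entries with 0 ≤ n ≤ 15: n = 0, 1, 7, 11; that makes 4.

4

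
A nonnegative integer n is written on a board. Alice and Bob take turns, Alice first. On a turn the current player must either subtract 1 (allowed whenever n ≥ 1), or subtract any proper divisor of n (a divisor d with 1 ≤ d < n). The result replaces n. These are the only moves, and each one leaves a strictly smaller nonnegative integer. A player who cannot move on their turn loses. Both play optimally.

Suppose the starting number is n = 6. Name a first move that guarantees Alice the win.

Label each position W (a win for the player to move) or L (a loss). A position with no legal move is L; any other position is W exactly when some move reaches an L, and L when every move reaches a W.
n=0: no move → L
n=1: reaches L-position 0 → W
n=2: only reaches 1(W), which is W → L
n=3: reaches L-position 2 → W
n=4: reaches L-position 2 → W
n=5: only reaches 4(W), which is W → L
n=6: reaches L-position 5 → W
From 6, the L positions reachable in one move are: 5.

Move to 5.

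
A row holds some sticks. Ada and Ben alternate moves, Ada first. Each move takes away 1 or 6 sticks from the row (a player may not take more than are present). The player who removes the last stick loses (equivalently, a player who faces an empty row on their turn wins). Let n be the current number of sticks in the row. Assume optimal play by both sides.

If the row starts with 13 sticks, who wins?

Ada wins.

Work bottom-up. With no move the player to move wins. Otherwise the position is W if at least one move leads to an L position for the opponent, and L if every move leads to a W.
n=0: no move; the opponent has just taken the last stick and therefore loses → W
n=1: →0(W) only, which is W, so L
n=2: →1(L), so W
n=3: →2(W) only, which is W, so L
n=4: →3(L), so W
n=5: →4(W) only, which is W, so L
n=6: →5(L), so W
n=7: →1(L), so W
n=8: →7(W), 2(W) — all W, so L
n=9: →8(L), so W
n=10: →9(W), 4(W) — all W, so L
n=11: →10(L), so W
n=12: →11(W), 6(W) — all W, so L
n=13: →12(L), so W
From 13 Ada can remove 1, leaving 12, reaching an L position.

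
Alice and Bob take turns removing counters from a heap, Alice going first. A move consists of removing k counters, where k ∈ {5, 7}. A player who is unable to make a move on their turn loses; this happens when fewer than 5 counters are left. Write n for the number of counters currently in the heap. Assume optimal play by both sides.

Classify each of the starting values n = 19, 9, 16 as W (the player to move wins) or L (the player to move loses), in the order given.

Compute win/loss labels from the base case upward. A position with no move is L. Any other position is W if it can reach an L in one move, else L.
n=0: no move → L
n=1: no move → L
n=2: no move → L
n=3: no move → L
n=4: no move → L
n=5: reaches L-position 0 → W
n=6: reaches L-position 1 → W
n=7: reaches L-position 2 → W
n=8: reaches L-position 3 → W
n=9: reaches L-position 4 → W
n=10: reaches L-position 3 → W
n=11: reaches L-position 4 → W
n=12: only reaches 7(W), 5(W), all W → L
n=13: only reaches 8(W), 6(W), all W → L
n=14: only reaches 9(W), 7(W), all W → L
n=15: only reaches 10(W), 8(W), all W → L
n=16: only reaches 11(W), 9(W), all W → L
n=17: reaches L-position 12 → W
n=18: reaches L-position 13 → W
n=19: reaches L-position 14 → W

19: W, 9: W, 16: L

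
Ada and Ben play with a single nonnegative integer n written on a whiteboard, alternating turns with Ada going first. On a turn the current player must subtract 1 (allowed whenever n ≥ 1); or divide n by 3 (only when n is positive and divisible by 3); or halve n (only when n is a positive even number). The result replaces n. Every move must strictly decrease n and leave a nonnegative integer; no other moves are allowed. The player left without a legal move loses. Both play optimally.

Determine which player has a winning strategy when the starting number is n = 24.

Ada wins.

Classify positions by backward induction: terminal positions (no move available) are L. From any other position, the mover wins iff some move reaches an L.
n=0: no move → L
n=1: can move to 0, which is L ⇒ W
n=2: the only move is to 1(W), a W ⇒ L
n=3: can move to 2, which is L ⇒ W
n=4: can move to 2, which is L ⇒ W
n=5: the only move is to 4(W), a W ⇒ L
n=6: can move to 2, which is L ⇒ W
n=7: the only move is to 6(W), a W ⇒ L
n=8: can move to 7, which is L ⇒ W
n=9: moves to 3(W), 8(W); every one is W ⇒ L
n=10: can move to 5, which is L ⇒ W
n=11: the only move is to 10(W), a W ⇒ L
n=12: can move to 11, which is L ⇒ W
n=13: the only move is to 12(W), a W ⇒ L
n=14: can move to 7, which is L ⇒ W
n=15: can move to 5, which is L ⇒ W
n=16: moves to 8(W), 15(W); every one is W ⇒ L
n=17: can move to 16, which is L ⇒ W
n=18: can move to 9, which is L ⇒ W
n=19: the only move is to 18(W), a W ⇒ L
n=20: can move to 19, which is L ⇒ W
n=21: can move to 7, which is L ⇒ W
n=22: can move to 11, which is L ⇒ W
n=23: the only move is to 22(W), a W ⇒ L
n=24: can move to 23, which is L ⇒ W
The starting position 24 is W: Ada should move to 23, handing over an L position.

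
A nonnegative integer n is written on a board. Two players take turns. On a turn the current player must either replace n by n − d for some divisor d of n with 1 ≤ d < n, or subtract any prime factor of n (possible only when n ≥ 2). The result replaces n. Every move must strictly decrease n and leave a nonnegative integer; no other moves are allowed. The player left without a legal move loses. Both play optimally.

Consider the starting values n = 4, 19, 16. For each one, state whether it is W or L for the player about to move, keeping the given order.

4: L, 19: W, 16: W

Label each position W (a win for the player to move) or L (a loss). A position with no legal move is L; any other position is W exactly when some move reaches an L, and L when every move reaches a W.
n=0: no move → L
n=1: no move → L
n=2: W (go to 0, an L position)
n=3: W (go to 0, an L position)
n=4: L (options 2(W), 3(W) are all W)
n=5: W (go to 0, an L position)
n=6: W (go to 4, an L position)
n=7: W (go to 0, an L position)
n=8: W (go to 4, an L position)
n=9: L (options 6(W), 8(W) are all W)
n=10: W (go to 9, an L position)
n=11: W (go to 0, an L position)
n=12: W (go to 9, an L position)
n=13: W (go to 0, an L position)
n=14: L (options 7(W), 12(W), 13(W) are all W)
n=15: W (go to 14, an L position)
n=16: W (go to 14, an L position)
n=17: W (go to 0, an L position)
n=18: W (go to 9, an L position)
n=19: W (go to 0, an L position)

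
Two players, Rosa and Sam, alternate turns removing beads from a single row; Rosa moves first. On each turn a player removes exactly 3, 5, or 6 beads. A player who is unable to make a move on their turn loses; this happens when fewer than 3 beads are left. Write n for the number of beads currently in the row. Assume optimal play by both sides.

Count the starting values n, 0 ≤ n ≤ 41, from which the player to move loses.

15

Build the W/L table. Terminal = L. A non-terminal position is W if it has a move to some L; otherwise it is L.
n=0: no move → L
n=1: no move → L
n=2: no move → L
n=3: →0(L), so W
n=4: →1(L), so W
n=5: →2(L), so W
n=6: →1(L), so W
n=7: →2(L), so W
n=8: →2(L), so W
n=9: →6(W), 4(W), 3(W) — all W, so L
n=10: →7(W), 5(W), 4(W) — all W, so L
n=11: →8(W), 6(W), 5(W) — all W, so L
n=12: →9(L), so W
n=13: →10(L), so W
n=14: →11(L), so W
n=15: →10(L), so W
n=16: →11(L), so W
n=17: →11(L), so W
n=18: →15(W), 13(W), 12(W) — all W, so L
n=19: →16(W), 14(W), 13(W) — all W, so L
n=20: →17(W), 15(W), 14(W) — all W, so L
n=21: →18(L), so W
n=22: →19(L), so W
n=23: →20(L), so W
n=24: →19(L), so W
n=25: →20(L), so W
n=26: →20(L), so W
n=27: →24(W), 22(W), 21(W) — all W, so L
n=28: →25(W), 23(W), 22(W) — all W, so L
n=29: →26(W), 24(W), 23(W) — all W, so L
n=30: →27(L), so W
n=31: →28(L), so W
n=32: →29(L), so W
n=33: →28(L), so W
n=34: →29(L), so W
n=35: →29(L), so W
n=36: →33(W), 31(W), 30(W) — all W, so L
n=37: →34(W), 32(W), 31(W) — all W, so L
n=38: →35(W), 33(W), 32(W) — all W, so L
n=39: →36(L), so W
n=40: →37(L), so W
n=41: →38(L), so W
L entries with 0 ≤ n ≤ 41: n = 0, 1, 2, 9, 10, 11, 18, 19, 20, 27, 28, 29, 36, 37, 38; that makes 15.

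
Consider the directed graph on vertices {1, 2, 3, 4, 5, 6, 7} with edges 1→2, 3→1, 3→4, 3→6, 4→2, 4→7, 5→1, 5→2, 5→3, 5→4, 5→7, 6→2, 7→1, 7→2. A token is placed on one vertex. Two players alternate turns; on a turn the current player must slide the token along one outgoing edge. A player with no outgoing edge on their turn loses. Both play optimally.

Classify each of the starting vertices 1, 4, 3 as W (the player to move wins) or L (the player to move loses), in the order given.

1: W, 4: W, 3: L

Compute win/loss labels from the base case upward. A position with no move is L. Any other position is W if it can reach an L in one move, else L.
Every edge goes from a vertex to one that appears earlier in the order 2, 1, 6, 7, 4, 3, 5, so processing vertices in that order labels each vertex after all of its successors.
2: no outgoing edge → L
1: →2(L), so W
6: →2(L), so W
7: →2(L), so W
4: →2(L), so W
3: →4(W), 6(W), 1(W) — all W, so L
5: →3(L), so W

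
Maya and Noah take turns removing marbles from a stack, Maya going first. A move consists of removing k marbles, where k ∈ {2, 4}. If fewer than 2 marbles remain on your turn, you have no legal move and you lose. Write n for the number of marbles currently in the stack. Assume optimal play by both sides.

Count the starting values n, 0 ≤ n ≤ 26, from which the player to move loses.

Build the W/L table. Terminal = L. A non-terminal position is W if it has a move to some L; otherwise it is L.
n=0: no move → L
n=1: no move → L
n=2: →0(L), so W
n=3: →1(L), so W
n=4: →0(L), so W
n=5: →1(L), so W
n=6: →4(W), 2(W) — all W, so L
n=7: →5(W), 3(W) — all W, so L
n=8: →6(L), so W
n=9: →7(L), so W
n=10: →6(L), so W
n=11: →7(L), so W
n=12: →10(W), 8(W) — all W, so L
n=13: →11(W), 9(W) — all W, so L
n=14: →12(L), so W
n=15: →13(L), so W
n=16: →12(L), so W
n=17: →13(L), so W
n=18: →16(W), 14(W) — all W, so L
n=19: →17(W), 15(W) — all W, so L
n=20: →18(L), so W
n=21: →19(L), so W
n=22: →18(L), so W
n=23: →19(L), so W
n=24: →22(W), 20(W) — all W, so L
n=25: →23(W), 21(W) — all W, so L
n=26: →24(L), so W
L entries with 0 ≤ n ≤ 26: n = 0, 1, 6, 7, 12, 13, 18, 19, 24, 25; that makes 10.

10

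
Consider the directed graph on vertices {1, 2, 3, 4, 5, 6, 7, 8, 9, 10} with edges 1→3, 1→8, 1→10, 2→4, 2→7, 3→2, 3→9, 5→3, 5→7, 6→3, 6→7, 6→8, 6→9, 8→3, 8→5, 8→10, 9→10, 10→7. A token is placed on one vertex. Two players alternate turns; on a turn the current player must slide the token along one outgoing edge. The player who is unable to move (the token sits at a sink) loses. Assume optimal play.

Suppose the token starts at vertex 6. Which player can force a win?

The first player wins.

Classify positions by backward induction: terminal positions (no move available) are L. From any other position, the mover wins iff some move reaches an L.
Every edge goes from a vertex to one that appears earlier in the order 4, 7, 2, 10, 9, 3, 5, 8, 6, 1, so processing vertices in that order labels each vertex after all of its successors.
4: no outgoing edge → L
7: no outgoing edge → L
2: reaches L-position 7 → W
10: reaches L-position 7 → W
9: only reaches 10(W), which is W → L
3: reaches L-position 9 → W
5: reaches L-position 7 → W
8: only reaches 5(W), 3(W), 10(W), all W → L
6: reaches L-position 8 → W
1: reaches L-position 8 → W
The starting position 6 is W: the player to move should move to 8, handing over an L position.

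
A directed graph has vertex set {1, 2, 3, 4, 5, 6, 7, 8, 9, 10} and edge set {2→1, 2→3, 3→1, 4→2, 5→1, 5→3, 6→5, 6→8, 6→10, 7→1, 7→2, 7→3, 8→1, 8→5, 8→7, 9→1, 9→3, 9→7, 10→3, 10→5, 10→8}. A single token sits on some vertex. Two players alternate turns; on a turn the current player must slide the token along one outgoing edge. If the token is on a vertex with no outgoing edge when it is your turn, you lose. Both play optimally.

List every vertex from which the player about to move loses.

1, 4, 10

Work bottom-up. With no move the player to move loses. Otherwise the position is W if at least one move leads to an L position for the opponent, and L if every move leads to a W.
Every edge goes from a vertex to one that appears earlier in the order 1, 3, 5, 2, 7, 8, 10, 9, 4, 6, so processing vertices in that order labels each vertex after all of its successors.
1: no outgoing edge → L
3: can move to 1, which is L ⇒ W
5: can move to 1, which is L ⇒ W
2: can move to 1, which is L ⇒ W
7: can move to 1, which is L ⇒ W
8: can move to 1, which is L ⇒ W
10: moves to 8(W), 5(W), 3(W); every one is W ⇒ L
9: can move to 1, which is L ⇒ W
4: the only move is to 2(W), a W ⇒ L
6: can move to 10, which is L ⇒ W
The losing starting vertices are exactly the entries labelled L in this table (3 of them).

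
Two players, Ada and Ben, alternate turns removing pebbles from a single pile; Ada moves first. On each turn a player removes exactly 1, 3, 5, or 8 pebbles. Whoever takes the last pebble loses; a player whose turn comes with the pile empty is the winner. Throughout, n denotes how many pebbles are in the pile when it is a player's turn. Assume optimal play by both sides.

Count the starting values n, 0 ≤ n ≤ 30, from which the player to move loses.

Use the standard recursion: the mover wins at a terminal position; elsewhere, the mover wins exactly when some move hands the opponent an L position.
n=0: no move; the opponent has just taken the last pebble and therefore loses → W
n=1: →0(W) only, which is W, so L
n=2: →1(L), so W
n=3: →2(W), 0(W) — all W, so L
n=4: →3(L), so W
n=5: →4(W), 2(W), 0(W) — all W, so L
n=6: →5(L), so W
n=7: →6(W), 4(W), 2(W) — all W, so L
n=8: →7(L), so W
n=9: →1(L), so W
n=10: →7(L), so W
n=11: →3(L), so W
n=12: →7(L), so W
n=13: →5(L), so W
n=14: →13(W), 11(W), 9(W), 6(W) — all W, so L
n=15: →14(L), so W
n=16: →15(W), 13(W), 11(W), 8(W) — all W, so L
n=17: →16(L), so W
n=18: →17(W), 15(W), 13(W), 10(W) — all W, so L
n=19: →18(L), so W
n=20: →19(W), 17(W), 15(W), 12(W) — all W, so L
n=21: →20(L), so W
n=22: →14(L), so W
n=23: →20(L), so W
n=24: →16(L), so W
n=25: →20(L), so W
n=26: →18(L), so W
n=27: →26(W), 24(W), 22(W), 19(W) — all W, so L
n=28: →27(L), so W
n=29: →28(W), 26(W), 24(W), 21(W) — all W, so L
n=30: →29(L), so W
L entries with 0 ≤ n ≤ 30: n = 1, 3, 5, 7, 14, 16, 18, 20, 27, 29; that makes 10.

10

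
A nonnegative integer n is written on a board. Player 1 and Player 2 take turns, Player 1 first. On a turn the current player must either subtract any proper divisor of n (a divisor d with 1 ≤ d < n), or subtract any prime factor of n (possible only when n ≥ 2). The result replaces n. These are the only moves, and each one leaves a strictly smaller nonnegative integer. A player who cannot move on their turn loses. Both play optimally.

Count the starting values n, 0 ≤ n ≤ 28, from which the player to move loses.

7

Classify positions by backward induction: terminal positions (no move available) are L. From any other position, the mover wins iff some move reaches an L.
n=0: no move → L
n=1: no move → L
n=2: can move to 0, which is L ⇒ W
n=3: can move to 0, which is L ⇒ W
n=4: moves to 2(W), 3(W); every one is W ⇒ L
n=5: can move to 0, which is L ⇒ W
n=6: can move to 4, which is L ⇒ W
n=7: can move to 0, which is L ⇒ W
n=8: can move to 4, which is L ⇒ W
n=9: moves to 6(W), 8(W); every one is W ⇒ L
n=10: can move to 9, which is L ⇒ W
n=11: can move to 0, which is L ⇒ W
n=12: can move to 9, which is L ⇒ W
n=13: can move to 0, which is L ⇒ W
n=14: moves to 7(W), 12(W), 13(W); every one is W ⇒ L
n=15: can move to 14, which is L ⇒ W
n=16: can move to 14, which is L ⇒ W
n=17: can move to 0, which is L ⇒ W
n=18: can move to 9, which is L ⇒ W
n=19: can move to 0, which is L ⇒ W
n=20: moves to 10(W), 15(W), 16(W), 18(W), 19(W); every one is W ⇒ L
n=21: can move to 14, which is L ⇒ W
n=22: can move to 20, which is L ⇒ W
n=23: can move to 0, which is L ⇒ W
n=24: can move to 20, which is L ⇒ W
n=25: can move to 20, which is L ⇒ W
n=26: moves to 13(W), 24(W), 25(W); every one is W ⇒ L
n=27: can move to 26, which is L ⇒ W
n=28: can move to 14, which is L ⇒ W
L entries with 0 ≤ n ≤ 28: n = 0, 1, 4, 9, 14, 20, 26; that makes 7.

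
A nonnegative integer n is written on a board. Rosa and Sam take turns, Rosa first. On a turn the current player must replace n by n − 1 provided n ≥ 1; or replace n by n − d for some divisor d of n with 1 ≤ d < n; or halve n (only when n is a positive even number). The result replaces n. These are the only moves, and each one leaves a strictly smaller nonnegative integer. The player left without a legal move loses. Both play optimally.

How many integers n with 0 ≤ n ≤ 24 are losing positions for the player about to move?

Use the standard recursion: the mover loses at a terminal position; elsewhere, the mover wins exactly when some move hands the opponent an L position.
n=0: no move → L
n=1: →0(L), so W
n=2: →1(W) only, which is W, so L
n=3: →2(L), so W
n=4: →2(L), so W
n=5: →4(W) only, which is W, so L
n=6: →5(L), so W
n=7: →6(W) only, which is W, so L
n=8: →7(L), so W
n=9: →6(W), 8(W) — all W, so L
n=10: →5(L), so W
n=11: →10(W) only, which is W, so L
n=12: →9(L), so W
n=13: →12(W) only, which is W, so L
n=14: →7(L), so W
n=15: →10(W), 12(W), 14(W) — all W, so L
n=16: →15(L), so W
n=17: →16(W) only, which is W, so L
n=18: →9(L), so W
n=19: →18(W) only, which is W, so L
n=20: →15(L), so W
n=21: →14(W), 18(W), 20(W) — all W, so L
n=22: →11(L), so W
n=23: →22(W) only, which is W, so L
n=24: →21(L), so W
L entries with 0 ≤ n ≤ 24: n = 0, 2, 5, 7, 9, 11, 13, 15, 17, 19, 21, 23; that makes 12.

12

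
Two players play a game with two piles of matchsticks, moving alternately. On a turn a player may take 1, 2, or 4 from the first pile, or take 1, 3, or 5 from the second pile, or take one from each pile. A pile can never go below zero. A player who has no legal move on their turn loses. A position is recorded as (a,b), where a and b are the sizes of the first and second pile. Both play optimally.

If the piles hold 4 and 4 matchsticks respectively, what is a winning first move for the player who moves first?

Move to (0,4).

Label each position W (a win for the player to move) or L (a loss). A position with no legal move is L; any other position is W exactly when some move reaches an L, and L when every move reaches a W.
No move ever increases a pile, so every position that can arise here has a ≤ 4 and b ≤ 4; it is enough to label the cells with 0 ≤ a ≤ 4 and 0 ≤ b ≤ 4.
Every move lowers a or b (never raises either), so fill the grid row by row in increasing a, and left to right within a row: each cell's successors are then already labelled.
      b=0  b=1  b=2  b=3  b=4
a=0:    L    W    L    W    L
a=1:    W    W    W    W    W
a=2:    W    L    W    L    W
a=3:    L    W    W    W    W
a=4:    W    W    W    W    W
Cells with no legal move (terminal, hence L): (0,0).
The remaining L cells, each justified by listing all of its moves:
(0,2): L (sole option (0,1)(W) is W)
(0,4): L (options (0,3)(W), (0,1)(W) are all W)
(2,1): L (options (1,1)(W), (0,1)(W), (2,0)(W), (1,0)(W) are all W)
(2,3): L (options (1,3)(W), (0,3)(W), (2,2)(W), (2,0)(W), (1,2)(W) are all W)
(3,0): L (options (2,0)(W), (1,0)(W) are all W)
Every other cell has at least one move into one of the L cells above, so it is W.
From (4,4), the L positions reachable in one move are: (0,4).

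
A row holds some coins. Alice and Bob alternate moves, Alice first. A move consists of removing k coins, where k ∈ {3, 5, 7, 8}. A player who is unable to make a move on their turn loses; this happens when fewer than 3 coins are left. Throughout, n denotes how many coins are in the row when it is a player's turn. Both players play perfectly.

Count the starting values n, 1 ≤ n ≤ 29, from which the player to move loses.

Work bottom-up. With no move the player to move loses. Otherwise the position is W if at least one move leads to an L position for the opponent, and L if every move leads to a W.
n=0: no move → L
n=1: no move → L
n=2: no move → L
n=3: reaches L-position 0 → W
n=4: reaches L-position 1 → W
n=5: reaches L-position 2 → W
n=6: reaches L-position 1 → W
n=7: reaches L-position 2 → W
n=8: reaches L-position 1 → W
n=9: reaches L-position 2 → W
n=10: reaches L-position 2 → W
n=11: only reaches 8(W), 6(W), 4(W), 3(W), all W → L
n=12: only reaches 9(W), 7(W), 5(W), 4(W), all W → L
n=13: only reaches 10(W), 8(W), 6(W), 5(W), all W → L
n=14: reaches L-position 11 → W
n=15: reaches L-position 12 → W
n=16: reaches L-position 13 → W
n=17: reaches L-position 12 → W
n=18: reaches L-position 13 → W
n=19: reaches L-position 12 → W
n=20: reaches L-position 13 → W
n=21: reaches L-position 13 → W
n=22: only reaches 19(W), 17(W), 15(W), 14(W), all W → L
n=23: only reaches 20(W), 18(W), 16(W), 15(W), all W → L
n=24: only reaches 21(W), 19(W), 17(W), 16(W), all W → L
n=25: reaches L-position 22 → W
n=26: reaches L-position 23 → W
n=27: reaches L-position 24 → W
n=28: reaches L-position 23 → W
n=29: reaches L-position 24 → W
L entries with 1 ≤ n ≤ 29 (n=0 is outside the asked range and is not counted): n = 1, 2, 11, 12, 13, 22, 23, 24; that makes 8.

8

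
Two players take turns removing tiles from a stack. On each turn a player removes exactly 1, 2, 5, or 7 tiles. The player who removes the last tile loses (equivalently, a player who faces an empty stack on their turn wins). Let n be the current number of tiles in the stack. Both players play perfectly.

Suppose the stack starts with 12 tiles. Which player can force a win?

Classify positions by backward induction: terminal positions (no move available) are W. From any other position, the mover wins iff some move reaches an L.
n=0: no move; the opponent has just taken the last tile and therefore loses → W
n=1: L (sole option 0(W) is W)
n=2: W (go to 1, an L position)
n=3: W (go to 1, an L position)
n=4: L (options 3(W), 2(W) are all W)
n=5: W (go to 4, an L position)
n=6: W (go to 4, an L position)
n=7: L (options 6(W), 5(W), 2(W), 0(W) are all W)
n=8: W (go to 7, an L position)
n=9: W (go to 7, an L position)
n=10: L (options 9(W), 8(W), 5(W), 3(W) are all W)
n=11: W (go to 10, an L position)
n=12: W (go to 10, an L position)
From 12 the player to move can remove 2, leaving 10, reaching an L position.

The first player wins.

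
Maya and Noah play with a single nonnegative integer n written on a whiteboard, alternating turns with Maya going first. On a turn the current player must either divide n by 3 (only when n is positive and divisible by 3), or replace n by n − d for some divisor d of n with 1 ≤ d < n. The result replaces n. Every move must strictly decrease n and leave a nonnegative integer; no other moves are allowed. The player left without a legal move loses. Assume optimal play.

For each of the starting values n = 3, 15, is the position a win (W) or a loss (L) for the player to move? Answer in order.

3: W, 15: L

Use the standard recursion: the mover loses at a terminal position; elsewhere, the mover wins exactly when some move hands the opponent an L position.
n=0: no move → L
n=1: no move → L
n=2: can move to 1, which is L ⇒ W
n=3: can move to 1, which is L ⇒ W
n=4: moves to 2(W), 3(W); every one is W ⇒ L
n=5: can move to 4, which is L ⇒ W
n=6: can move to 4, which is L ⇒ W
n=7: the only move is to 6(W), a W ⇒ L
n=8: can move to 4, which is L ⇒ W
n=9: moves to 3(W), 6(W), 8(W); every one is W ⇒ L
n=10: can move to 9, which is L ⇒ W
n=11: the only move is to 10(W), a W ⇒ L
n=12: can move to 4, which is L ⇒ W
n=13: the only move is to 12(W), a W ⇒ L
n=14: can move to 7, which is L ⇒ W
n=15: moves to 5(W), 10(W), 12(W), 14(W); every one is W ⇒ L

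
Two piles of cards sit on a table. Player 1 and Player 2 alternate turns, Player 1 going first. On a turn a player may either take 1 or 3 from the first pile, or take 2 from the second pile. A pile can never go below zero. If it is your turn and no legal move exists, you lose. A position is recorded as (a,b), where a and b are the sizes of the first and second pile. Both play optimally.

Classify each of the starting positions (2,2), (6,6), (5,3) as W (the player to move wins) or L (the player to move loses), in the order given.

(2,2): W, (6,6): W, (5,3): L

Use the standard recursion: the mover loses at a terminal position; elsewhere, the mover wins exactly when some move hands the opponent an L position.
No move ever increases a pile, so every position that can arise here has a ≤ 6 and b ≤ 6; it is enough to label the cells with 0 ≤ a ≤ 6 and 0 ≤ b ≤ 6.
Every move lowers a or b (never raises either), so fill the grid row by row in increasing a, and left to right within a row: each cell's successors are then already labelled.
      b=0  b=1  b=2  b=3  b=4  b=5  b=6
a=0:    L    L    W    W    L    L    W
a=1:    W    W    L    L    W    W    L
a=2:    L    L    W    W    L    L    W
a=3:    W    W    L    L    W    W    L
a=4:    L    L    W    W    L    L    W
a=5:    W    W    L    L    W    W    L
a=6:    L    L    W    W    L    L    W
Cells with no legal move (terminal, hence L): (0,0), (0,1).
The remaining L cells, each justified by listing all of its moves:
(0,4): L (sole option (0,2)(W) is W)
(0,5): L (sole option (0,3)(W) is W)
(1,2): L (options (0,2)(W), (1,0)(W) are all W)
(1,3): L (options (0,3)(W), (1,1)(W) are all W)
(1,6): L (options (0,6)(W), (1,4)(W) are all W)
(2,0): L (sole option (1,0)(W) is W)
(2,1): L (sole option (1,1)(W) is W)
(2,4): L (options (1,4)(W), (2,2)(W) are all W)
(2,5): L (options (1,5)(W), (2,3)(W) are all W)
(3,2): L (options (2,2)(W), (0,2)(W), (3,0)(W) are all W)
(3,3): L (options (2,3)(W), (0,3)(W), (3,1)(W) are all W)
(3,6): L (options (2,6)(W), (0,6)(W), (3,4)(W) are all W)
(4,0): L (options (3,0)(W), (1,0)(W) are all W)
(4,1): L (options (3,1)(W), (1,1)(W) are all W)
(4,4): L (options (3,4)(W), (1,4)(W), (4,2)(W) are all W)
(4,5): L (options (3,5)(W), (1,5)(W), (4,3)(W) are all W)
(5,2): L (options (4,2)(W), (2,2)(W), (5,0)(W) are all W)
(5,3): L (options (4,3)(W), (2,3)(W), (5,1)(W) are all W)
(5,6): L (options (4,6)(W), (2,6)(W), (5,4)(W) are all W)
(6,0): L (options (5,0)(W), (3,0)(W) are all W)
(6,1): L (options (5,1)(W), (3,1)(W) are all W)
(6,4): L (options (5,4)(W), (3,4)(W), (6,2)(W) are all W)
(6,5): L (options (5,5)(W), (3,5)(W), (6,3)(W) are all W)
Every other cell has at least one move into one of the L cells above, so it is W.
(2,2): the move to (1,2) reaches an L cell, so W
(6,6): the move to (5,6) reaches an L cell, so W
(5,3): one of the L cells justified above, so L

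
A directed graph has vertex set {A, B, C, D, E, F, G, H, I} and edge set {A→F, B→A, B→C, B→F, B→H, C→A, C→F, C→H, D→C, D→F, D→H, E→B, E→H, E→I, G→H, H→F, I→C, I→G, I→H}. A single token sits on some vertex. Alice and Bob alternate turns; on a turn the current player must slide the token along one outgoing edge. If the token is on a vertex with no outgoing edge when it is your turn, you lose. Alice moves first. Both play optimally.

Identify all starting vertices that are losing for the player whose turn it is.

E, F, G

Compute win/loss labels from the base case upward. A position with no move is L. Any other position is W if it can reach an L in one move, else L.
Every edge goes from a vertex to one that appears earlier in the order F, A, H, C, G, I, B, E, D, so processing vertices in that order labels each vertex after all of its successors.
F: no outgoing edge → L
A: →F(L), so W
H: →F(L), so W
C: →F(L), so W
G: →H(W) only, which is W, so L
I: →G(L), so W
B: →F(L), so W
E: →B(W), I(W), H(W) — all W, so L
D: →F(L), so W
The losing starting vertices are exactly the entries labelled L in this table (3 of them).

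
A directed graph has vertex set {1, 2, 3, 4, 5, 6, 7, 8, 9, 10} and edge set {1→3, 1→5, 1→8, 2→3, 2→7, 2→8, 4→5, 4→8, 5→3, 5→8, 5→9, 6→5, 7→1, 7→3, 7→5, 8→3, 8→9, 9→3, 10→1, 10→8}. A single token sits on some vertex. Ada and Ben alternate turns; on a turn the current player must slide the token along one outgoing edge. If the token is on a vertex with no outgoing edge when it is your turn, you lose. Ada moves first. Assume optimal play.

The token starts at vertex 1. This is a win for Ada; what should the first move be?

Positions with no move are L. A position that does have a move is losing for the player to move precisely when every available move leads to a winning position for the opponent. Fill in the labels:
Every edge goes from a vertex to one that appears earlier in the order 3, 9, 8, 5, 1, 7, 4, 10, 2, 6, so processing vertices in that order labels each vertex after all of its successors.
3: no outgoing edge → L
9: reaches L-position 3 → W
8: reaches L-position 3 → W
5: reaches L-position 3 → W
1: reaches L-position 3 → W
7: reaches L-position 3 → W
4: only reaches 5(W), 8(W), all W → L
10: only reaches 1(W), 8(W), all W → L
2: reaches L-position 3 → W
6: only reaches 5(W), which is W → L
From 1, the L positions reachable in one move are: 3.

Move to 3.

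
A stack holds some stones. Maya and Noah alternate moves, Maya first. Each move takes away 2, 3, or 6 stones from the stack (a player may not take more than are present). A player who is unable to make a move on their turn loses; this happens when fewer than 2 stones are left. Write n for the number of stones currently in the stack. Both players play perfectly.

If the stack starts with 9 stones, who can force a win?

Noah wins.

Label each position W (a win for the player to move) or L (a loss). A position with no legal move is L; any other position is W exactly when some move reaches an L, and L when every move reaches a W.
n=0: no move → L
n=1: no move → L
n=2: W (go to 0, an L position)
n=3: W (go to 1, an L position)
n=4: W (go to 1, an L position)
n=5: L (options 3(W), 2(W) are all W)
n=6: W (go to 0, an L position)
n=7: W (go to 5, an L position)
n=8: W (go to 5, an L position)
n=9: L (options 7(W), 6(W), 3(W) are all W)
The starting position 9 is L: whatever Maya does, the opponent receives a W position.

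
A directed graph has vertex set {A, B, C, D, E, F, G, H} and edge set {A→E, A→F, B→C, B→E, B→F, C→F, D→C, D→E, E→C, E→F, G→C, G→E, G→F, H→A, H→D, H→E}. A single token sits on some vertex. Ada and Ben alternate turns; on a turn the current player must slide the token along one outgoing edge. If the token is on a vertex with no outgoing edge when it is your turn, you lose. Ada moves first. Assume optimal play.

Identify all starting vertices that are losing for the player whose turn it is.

D, F

Classify positions by backward induction: terminal positions (no move available) are L. From any other position, the mover wins iff some move reaches an L.
Every edge goes from a vertex to one that appears earlier in the order F, C, E, B, D, G, A, H, so processing vertices in that order labels each vertex after all of its successors.
F: no outgoing edge → L
C: W (go to F, an L position)
E: W (go to F, an L position)
B: W (go to F, an L position)
D: L (options E(W), C(W) are all W)
G: W (go to F, an L position)
A: W (go to F, an L position)
H: W (go to D, an L position)
The losing starting vertices are exactly the entries labelled L in this table (2 of them).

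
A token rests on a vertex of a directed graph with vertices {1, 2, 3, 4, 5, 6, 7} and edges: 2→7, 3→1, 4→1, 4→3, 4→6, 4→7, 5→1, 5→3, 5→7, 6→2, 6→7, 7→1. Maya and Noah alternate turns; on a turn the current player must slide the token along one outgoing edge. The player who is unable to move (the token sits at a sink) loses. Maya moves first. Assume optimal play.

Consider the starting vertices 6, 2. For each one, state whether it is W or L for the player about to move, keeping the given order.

6: W, 2: L

Compute win/loss labels from the base case upward. A position with no move is L. Any other position is W if it can reach an L in one move, else L.
Every edge goes from a vertex to one that appears earlier in the order 1, 7, 2, 3, 6, 4, 5, so processing vertices in that order labels each vertex after all of its successors.
1: no outgoing edge → L
7: W (go to 1, an L position)
2: L (sole option 7(W) is W)
3: W (go to 1, an L position)
6: W (go to 2, an L position)
4: W (go to 1, an L position)
5: W (go to 1, an L position)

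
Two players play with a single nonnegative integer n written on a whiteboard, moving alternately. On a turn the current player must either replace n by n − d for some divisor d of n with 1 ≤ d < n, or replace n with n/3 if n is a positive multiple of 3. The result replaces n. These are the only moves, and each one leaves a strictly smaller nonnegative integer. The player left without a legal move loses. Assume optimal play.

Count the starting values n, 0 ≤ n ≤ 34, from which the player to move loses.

Classify positions by backward induction: terminal positions (no move available) are L. From any other position, the mover wins iff some move reaches an L.
n=0: no move → L
n=1: no move → L
n=2: W (go to 1, an L position)
n=3: W (go to 1, an L position)
n=4: L (options 2(W), 3(W) are all W)
n=5: W (go to 4, an L position)
n=6: W (go to 4, an L position)
n=7: L (sole option 6(W) is W)
n=8: W (go to 4, an L position)
n=9: L (options 3(W), 6(W), 8(W) are all W)
n=10: W (go to 9, an L position)
n=11: L (sole option 10(W) is W)
n=12: W (go to 4, an L position)
n=13: L (sole option 12(W) is W)
n=14: W (go to 7, an L position)
n=15: L (options 5(W), 10(W), 12(W), 14(W) are all W)
n=16: W (go to 15, an L position)
n=17: L (sole option 16(W) is W)
n=18: W (go to 9, an L position)
n=19: L (sole option 18(W) is W)
n=20: W (go to 15, an L position)
n=21: W (go to 7, an L position)
n=22: W (go to 11, an L position)
n=23: L (sole option 22(W) is W)
n=24: W (go to 23, an L position)
n=25: L (options 20(W), 24(W) are all W)
n=26: W (go to 13, an L position)
n=27: W (go to 9, an L position)
n=28: L (options 14(W), 21(W), 24(W), 26(W), 27(W) are all W)
n=29: W (go to 28, an L position)
n=30: W (go to 15, an L position)
n=31: L (sole option 30(W) is W)
n=32: W (go to 28, an L position)
n=33: W (go to 11, an L position)
n=34: W (go to 17, an L position)
L entries with 0 ≤ n ≤ 34: n = 0, 1, 4, 7, 9, 11, 13, 15, 17, 19, 23, 25, 28, 31; that makes 14.

14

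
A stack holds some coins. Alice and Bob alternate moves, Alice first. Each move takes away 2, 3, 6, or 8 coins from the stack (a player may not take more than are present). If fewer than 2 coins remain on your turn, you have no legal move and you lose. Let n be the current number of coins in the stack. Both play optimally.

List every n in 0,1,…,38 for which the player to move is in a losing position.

0, 1, 5, 10, 14, 15, 19, 24, 28, 29, 33, 38

Build the W/L table. Terminal = L. A non-terminal position is W if it has a move to some L; otherwise it is L.
n=0: no move → L
n=1: no move → L
n=2: W (go to 0, an L position)
n=3: W (go to 1, an L position)
n=4: W (go to 1, an L position)
n=5: L (options 3(W), 2(W) are all W)
n=6: W (go to 0, an L position)
n=7: W (go to 5, an L position)
n=8: W (go to 5, an L position)
n=9: W (go to 1, an L position)
n=10: L (options 8(W), 7(W), 4(W), 2(W) are all W)
n=11: W (go to 5, an L position)
n=12: W (go to 10, an L position)
n=13: W (go to 10, an L position)
n=14: L (options 12(W), 11(W), 8(W), 6(W) are all W)
n=15: L (options 13(W), 12(W), 9(W), 7(W) are all W)
n=16: W (go to 14, an L position)
n=17: W (go to 15, an L position)
n=18: W (go to 15, an L position)
n=19: L (options 17(W), 16(W), 13(W), 11(W) are all W)
n=20: W (go to 14, an L position)
n=21: W (go to 19, an L position)
n=22: W (go to 19, an L position)
n=23: W (go to 15, an L position)
n=24: L (options 22(W), 21(W), 18(W), 16(W) are all W)
n=25: W (go to 19, an L position)
n=26: W (go to 24, an L position)
n=27: W (go to 24, an L position)
n=28: L (options 26(W), 25(W), 22(W), 20(W) are all W)
n=29: L (options 27(W), 26(W), 23(W), 21(W) are all W)
n=30: W (go to 28, an L position)
n=31: W (go to 29, an L position)
n=32: W (go to 29, an L position)
n=33: L (options 31(W), 30(W), 27(W), 25(W) are all W)
n=34: W (go to 28, an L position)
n=35: W (go to 33, an L position)
n=36: W (go to 33, an L position)
n=37: W (go to 29, an L position)
n=38: L (options 36(W), 35(W), 32(W), 30(W) are all W)
Reading off the rows marked L gives the requested list; there are 12 such values of n.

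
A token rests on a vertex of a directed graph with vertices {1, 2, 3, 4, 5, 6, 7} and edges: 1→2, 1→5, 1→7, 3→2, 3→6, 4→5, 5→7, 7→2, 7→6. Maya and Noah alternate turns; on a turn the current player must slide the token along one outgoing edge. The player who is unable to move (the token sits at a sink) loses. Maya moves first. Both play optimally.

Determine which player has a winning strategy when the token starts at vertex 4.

Maya wins.

Compute win/loss labels from the base case upward. A position with no move is L. Any other position is W if it can reach an L in one move, else L.
Every edge goes from a vertex to one that appears earlier in the order 6, 2, 3, 7, 5, 1, 4, so processing vertices in that order labels each vertex after all of its successors.
6: no outgoing edge → L
2: no outgoing edge → L
3: →2(L), so W
7: →2(L), so W
5: →7(W) only, which is W, so L
1: →5(L), so W
4: →5(L), so W
The starting position 4 is W: Maya should move to 5, handing over an L position.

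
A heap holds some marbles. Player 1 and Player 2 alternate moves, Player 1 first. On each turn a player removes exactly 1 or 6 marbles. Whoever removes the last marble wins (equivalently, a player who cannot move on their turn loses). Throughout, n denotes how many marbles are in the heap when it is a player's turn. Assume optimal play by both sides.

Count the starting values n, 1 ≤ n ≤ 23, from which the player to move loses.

10

Work bottom-up. With no move the player to move loses. Otherwise the position is W if at least one move leads to an L position for the opponent, and L if every move leads to a W.
n=0: no move → L
n=1: can move to 0, which is L ⇒ W
n=2: the only move is to 1(W), a W ⇒ L
n=3: can move to 2, which is L ⇒ W
n=4: the only move is to 3(W), a W ⇒ L
n=5: can move to 4, which is L ⇒ W
n=6: can move to 0, which is L ⇒ W
n=7: moves to 6(W), 1(W); every one is W ⇒ L
n=8: can move to 7, which is L ⇒ W
n=9: moves to 8(W), 3(W); every one is W ⇒ L
n=10: can move to 9, which is L ⇒ W
n=11: moves to 10(W), 5(W); every one is W ⇒ L
n=12: can move to 11, which is L ⇒ W
n=13: can move to 7, which is L ⇒ W
n=14: moves to 13(W), 8(W); every one is W ⇒ L
n=15: can move to 14, which is L ⇒ W
n=16: moves to 15(W), 10(W); every one is W ⇒ L
n=17: can move to 16, which is L ⇒ W
n=18: moves to 17(W), 12(W); every one is W ⇒ L
n=19: can move to 18, which is L ⇒ W
n=20: can move to 14, which is L ⇒ W
n=21: moves to 20(W), 15(W); every one is W ⇒ L
n=22: can move to 21, which is L ⇒ W
n=23: moves to 22(W), 17(W); every one is W ⇒ L
L entries with 1 ≤ n ≤ 23 (n=0 is outside the asked range and is not counted): n = 2, 4, 7, 9, 11, 14, 16, 18, 21, 23; that makes 10.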